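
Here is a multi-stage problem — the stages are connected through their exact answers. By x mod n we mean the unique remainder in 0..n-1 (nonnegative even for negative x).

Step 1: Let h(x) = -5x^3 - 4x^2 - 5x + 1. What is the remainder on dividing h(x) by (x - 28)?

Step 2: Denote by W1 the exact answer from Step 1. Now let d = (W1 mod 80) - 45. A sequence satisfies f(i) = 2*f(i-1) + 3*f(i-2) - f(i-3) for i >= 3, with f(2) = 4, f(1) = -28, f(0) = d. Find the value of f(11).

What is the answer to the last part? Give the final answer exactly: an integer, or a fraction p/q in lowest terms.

Step 1: remainder = value at the root: -5*(28)^3 - 4*(28)^2 - 5*(28)^1 + 1 = (-109760) + (-3136) + (-140) + (1) = -113035; answer -113035
Step 2: W1 = -113035; d = -40; f(3) = 2*(4) + 3*(-28) - 1*(-40) = -36; iterating: f(3)=-36, f(4)=-32, f(5)=-176, f(6)=-412, f(7)=-1320, f(8)=-3700, f(9)=-10948, f(10)=-31676, f(11)=-92496; answer -92496

-92496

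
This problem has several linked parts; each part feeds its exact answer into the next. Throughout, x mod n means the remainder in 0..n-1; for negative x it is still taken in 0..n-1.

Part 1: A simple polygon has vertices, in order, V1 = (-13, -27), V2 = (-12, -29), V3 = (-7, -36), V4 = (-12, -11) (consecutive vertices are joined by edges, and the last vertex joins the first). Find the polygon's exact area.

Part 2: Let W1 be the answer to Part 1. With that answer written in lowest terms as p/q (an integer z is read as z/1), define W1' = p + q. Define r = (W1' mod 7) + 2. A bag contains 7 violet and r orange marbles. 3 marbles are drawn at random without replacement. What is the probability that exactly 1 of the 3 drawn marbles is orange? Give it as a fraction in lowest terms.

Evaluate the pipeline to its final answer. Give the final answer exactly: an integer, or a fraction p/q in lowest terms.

Part 1: cross terms: (-13*-29 - -12*-27)=53, (-12*-36 - -7*-29)=229, (-7*-11 - -12*-36)=-355, (-12*-27 - -13*-11)=181; twice the area = |108| = 108; area = 54; answer 54
Part 2: W1 = 54; threaded value p + q = 55; r = 8; total draws C(15,3) = 455; favorable C(8,1)*C(7,2) = 168; P = 24/65; answer 24/65

24/65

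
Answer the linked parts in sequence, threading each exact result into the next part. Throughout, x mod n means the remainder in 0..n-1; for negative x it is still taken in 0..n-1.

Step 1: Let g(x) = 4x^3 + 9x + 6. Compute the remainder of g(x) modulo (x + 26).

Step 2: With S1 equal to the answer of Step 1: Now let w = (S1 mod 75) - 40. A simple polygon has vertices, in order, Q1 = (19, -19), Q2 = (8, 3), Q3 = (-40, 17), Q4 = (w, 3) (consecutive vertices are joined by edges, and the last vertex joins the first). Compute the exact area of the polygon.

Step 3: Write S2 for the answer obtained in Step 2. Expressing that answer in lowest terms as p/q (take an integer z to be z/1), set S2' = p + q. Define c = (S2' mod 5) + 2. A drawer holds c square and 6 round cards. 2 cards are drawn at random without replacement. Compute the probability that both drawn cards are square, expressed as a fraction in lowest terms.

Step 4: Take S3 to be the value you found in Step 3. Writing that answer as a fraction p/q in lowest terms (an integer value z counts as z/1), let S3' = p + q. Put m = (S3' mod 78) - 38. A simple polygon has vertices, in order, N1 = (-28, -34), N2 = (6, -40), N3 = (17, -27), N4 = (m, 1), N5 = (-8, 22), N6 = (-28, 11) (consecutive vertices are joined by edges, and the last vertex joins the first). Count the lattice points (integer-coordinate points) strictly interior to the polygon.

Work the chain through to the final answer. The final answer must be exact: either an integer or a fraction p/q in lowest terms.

1184

Step 1: remainder = value at the root: 4*(-26)^3 + 9*(-26)^1 + 6 = (-70304) + (-234) + (6) = -70532; answer -70532
Step 2: S1 = -70532; w = 3; cross terms: (19*3 - 8*-19)=209, (8*17 - -40*3)=256, (-40*3 - 3*17)=-171, (3*-19 - 19*3)=-114; twice the area = |180| = 180; area = 90; answer 90
Step 3: S2 = 90; threaded value p + q = 91; c = 3; total draws C(9,2) = 36; favorable C(3,2) = 3; P = 1/12; answer 1/12
Step 4: S3 = 1/12; threaded value p + q = 13; m = -25; cross terms: (-28*-40 - 6*-34)=1324, (6*-27 - 17*-40)=518, (17*1 - -25*-27)=-658, (-25*22 - -8*1)=-542, (-8*11 - -28*22)=528, (-28*-34 - -28*11)=1260; twice the area = |2430| = 2430; area = 1215; boundary points = 2 + 1 + 14 + 1 + 1 + 45 = 64; strictly interior points = area - boundary/2 + 1 = 1184; answer 1184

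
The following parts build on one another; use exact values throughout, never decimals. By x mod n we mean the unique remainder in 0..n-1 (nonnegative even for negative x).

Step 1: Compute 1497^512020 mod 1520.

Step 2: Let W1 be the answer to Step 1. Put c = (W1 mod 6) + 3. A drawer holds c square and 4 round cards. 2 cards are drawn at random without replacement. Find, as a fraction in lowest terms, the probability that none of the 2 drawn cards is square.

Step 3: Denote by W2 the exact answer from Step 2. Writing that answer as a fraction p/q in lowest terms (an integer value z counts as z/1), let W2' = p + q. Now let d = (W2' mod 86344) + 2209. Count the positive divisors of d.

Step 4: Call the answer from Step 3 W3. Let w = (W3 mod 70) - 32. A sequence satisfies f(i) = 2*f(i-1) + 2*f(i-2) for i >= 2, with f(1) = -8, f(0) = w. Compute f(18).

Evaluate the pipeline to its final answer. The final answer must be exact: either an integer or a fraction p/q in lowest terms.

-409219072

Step 1: squarings mod 1520: 1497^1=1497, 1497^2=529, 1497^4=161, 1497^8=81, 1497^16=481, 1497^32=321, 1497^64=1201, 1497^128=1441, 1497^256=161, 1497^512=81, 1497^1024=481, 1497^2048=321, 1497^4096=1201, 1497^8192=1441, 1497^16384=161, 1497^32768=81, 1497^65536=481, 1497^131072=321, 1497^262144=1201; 1497^512020 = 1497^4 * 1497^16 * 1497^4096 * 1497^16384 * 1497^32768 * 1497^65536 * 1497^131072 * 1497^262144 = 1201 (mod 1520); answer 1201
Step 2: W1 = 1201; c = 4; total draws C(8,2) = 28; favorable C(4,2) = 6; P = 3/14; answer 3/14
Step 3: W2 = 3/14; threaded value p + q = 17; d = 2226; 2226 = 2 * 3 * 7 * 53; number of divisors = (1+1) * (1+1) * (1+1) * (1+1) = 16; answer 16
Step 4: W3 = 16; w = -16; f(2) = 2*(-8) + 2*(-16) = -48; iterating: f(2)=-48, f(3)=-112, f(4)=-320, f(5)=-864, f(6)=-2368, f(7)=-6464, f(8)=-17664, f(9)=-48256, f(10)=-131840, f(11)=-360192, f(12)=-984064, f(13)=-2688512, f(14)=-7345152, f(15)=-20067328, f(16)=-54824960, f(17)=-149784576, f(18)=-409219072; answer -409219072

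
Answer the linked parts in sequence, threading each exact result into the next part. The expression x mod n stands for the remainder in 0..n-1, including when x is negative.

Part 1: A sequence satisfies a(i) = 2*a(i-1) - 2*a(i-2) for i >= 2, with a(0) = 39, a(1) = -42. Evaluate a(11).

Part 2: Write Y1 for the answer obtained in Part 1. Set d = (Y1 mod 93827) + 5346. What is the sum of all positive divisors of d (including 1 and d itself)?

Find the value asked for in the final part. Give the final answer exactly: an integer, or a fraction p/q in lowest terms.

Part 1: a(2) = 2*(-42) - 2*(39) = -162; iterating: a(2)=-162, a(3)=-240, a(4)=-156, a(5)=168, a(6)=648, a(7)=960, a(8)=624, a(9)=-672, a(10)=-2592, a(11)=-3840; answer -3840
Part 2: Y1 = -3840; d = 95333; 95333 = 7 * 13619; sigma = (1 + 7) * (1 + 13619) = 8 * 13620 = 108960; answer 108960

108960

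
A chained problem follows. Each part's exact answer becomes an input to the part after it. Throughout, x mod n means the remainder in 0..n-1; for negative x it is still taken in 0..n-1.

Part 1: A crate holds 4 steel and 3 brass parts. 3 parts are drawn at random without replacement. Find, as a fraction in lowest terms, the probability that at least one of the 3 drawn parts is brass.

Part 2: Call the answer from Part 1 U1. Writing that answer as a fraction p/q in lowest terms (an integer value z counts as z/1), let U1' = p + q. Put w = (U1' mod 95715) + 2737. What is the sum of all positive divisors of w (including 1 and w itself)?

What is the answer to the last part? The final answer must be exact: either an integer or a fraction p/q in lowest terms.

Part 1: total draws C(7,3) = 35; complement C(4,3) = 4; favorable 35 - 4 = 31; P = 31/35; answer 31/35
Part 2: U1 = 31/35; threaded value p + q = 66; w = 2803; 2803 is prime, so its only divisors are 1 and 2803; sigma = 1 + 2803 = 2804; answer 2804

2804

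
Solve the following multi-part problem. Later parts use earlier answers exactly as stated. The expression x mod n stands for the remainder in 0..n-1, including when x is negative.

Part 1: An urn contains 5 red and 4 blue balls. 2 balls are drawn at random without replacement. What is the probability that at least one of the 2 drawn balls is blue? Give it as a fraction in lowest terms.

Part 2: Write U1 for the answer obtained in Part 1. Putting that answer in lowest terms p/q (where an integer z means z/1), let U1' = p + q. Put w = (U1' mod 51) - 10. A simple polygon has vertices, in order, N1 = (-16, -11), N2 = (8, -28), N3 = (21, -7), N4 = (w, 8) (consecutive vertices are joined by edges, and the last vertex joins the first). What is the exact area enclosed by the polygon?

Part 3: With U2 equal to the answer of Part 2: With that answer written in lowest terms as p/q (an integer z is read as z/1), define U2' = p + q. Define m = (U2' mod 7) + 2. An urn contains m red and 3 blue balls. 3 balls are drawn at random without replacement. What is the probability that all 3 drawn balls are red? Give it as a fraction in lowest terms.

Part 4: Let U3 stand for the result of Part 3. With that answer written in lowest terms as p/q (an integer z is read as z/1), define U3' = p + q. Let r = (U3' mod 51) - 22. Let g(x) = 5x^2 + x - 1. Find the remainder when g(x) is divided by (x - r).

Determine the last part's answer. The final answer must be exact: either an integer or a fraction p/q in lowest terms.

83

Part 1: total draws C(9,2) = 36; complement C(5,2) = 10; favorable 36 - 10 = 26; P = 13/18; answer 13/18
Part 2: U1 = 13/18; threaded value p + q = 31; w = 21; cross terms: (-16*-28 - 8*-11)=536, (8*-7 - 21*-28)=532, (21*8 - 21*-7)=315, (21*-11 - -16*8)=-103; twice the area = |1280| = 1280; area = 640; answer 640
Part 3: U2 = 640; threaded value p + q = 641; m = 6; total draws C(9,3) = 84; favorable C(6,3) = 20; P = 5/21; answer 5/21
Part 4: U3 = 5/21; threaded value p + q = 26; r = 4; remainder = value at the root: 5*(4)^2 + 1*(4)^1 - 1 = (80) + (4) + (-1) = 83; answer 83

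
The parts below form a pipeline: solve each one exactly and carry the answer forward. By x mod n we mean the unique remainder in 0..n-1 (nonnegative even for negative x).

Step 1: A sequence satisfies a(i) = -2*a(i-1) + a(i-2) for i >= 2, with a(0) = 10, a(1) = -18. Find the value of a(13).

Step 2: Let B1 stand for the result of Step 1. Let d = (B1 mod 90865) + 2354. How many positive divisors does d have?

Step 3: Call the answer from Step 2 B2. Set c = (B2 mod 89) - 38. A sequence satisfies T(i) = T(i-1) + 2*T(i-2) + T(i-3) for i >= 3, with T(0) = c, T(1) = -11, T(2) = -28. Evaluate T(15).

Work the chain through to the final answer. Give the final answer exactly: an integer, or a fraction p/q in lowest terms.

-726755

Step 1: a(2) = -2*(-18) + 1*(10) = 46; iterating: a(2)=46, a(3)=-110, a(4)=266, a(5)=-642, a(6)=1550, a(7)=-3742, a(8)=9034, a(9)=-21810, a(10)=52654, a(11)=-127118, a(12)=306890, a(13)=-740898; answer -740898
Step 2: B1 = -740898; d = 79241; 79241 is prime, so its only divisors are 1 and 79241; count = 2; answer 2
Step 3: B2 = 2; c = -36; T(3) = 1*(-28) + 2*(-11) + 1*(-36) = -86; iterating: T(3)=-86, T(4)=-153, T(5)=-353, T(6)=-745, T(7)=-1604, T(8)=-3447, T(9)=-7400, T(10)=-15898, T(11)=-34145, T(12)=-73341, T(13)=-157529, T(14)=-338356, T(15)=-726755; answer -726755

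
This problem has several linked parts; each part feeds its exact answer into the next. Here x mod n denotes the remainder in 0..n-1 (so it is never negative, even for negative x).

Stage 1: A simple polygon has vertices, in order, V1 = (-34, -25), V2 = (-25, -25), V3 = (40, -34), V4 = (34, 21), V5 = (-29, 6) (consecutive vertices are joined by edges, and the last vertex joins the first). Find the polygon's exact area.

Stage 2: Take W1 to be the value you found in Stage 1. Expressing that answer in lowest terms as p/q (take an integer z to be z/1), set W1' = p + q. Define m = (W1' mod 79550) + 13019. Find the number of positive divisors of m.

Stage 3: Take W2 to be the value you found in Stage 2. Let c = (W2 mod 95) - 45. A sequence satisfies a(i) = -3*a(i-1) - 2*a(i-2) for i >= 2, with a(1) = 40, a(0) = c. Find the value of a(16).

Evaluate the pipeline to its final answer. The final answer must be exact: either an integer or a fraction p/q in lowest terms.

-720914

Stage 1: cross terms: (-34*-25 - -25*-25)=225, (-25*-34 - 40*-25)=1850, (40*21 - 34*-34)=1996, (34*6 - -29*21)=813, (-29*-25 - -34*6)=929; twice the area = |5813| = 5813; area = 5813/2; answer 5813/2
Stage 2: W1 = 5813/2; threaded value p + q = 5815; m = 18834; 18834 = 2 * 3 * 43 * 73; number of divisors = (1+1) * (1+1) * (1+1) * (1+1) = 16; answer 16
Stage 3: W2 = 16; c = -29; a(2) = -3*(40) - 2*(-29) = -62; iterating: a(2)=-62, a(3)=106, a(4)=-194, a(5)=370, a(6)=-722, a(7)=1426, a(8)=-2834, a(9)=5650, a(10)=-11282, a(11)=22546, a(12)=-45074, a(13)=90130, a(14)=-180242, a(15)=360466, a(16)=-720914; answer -720914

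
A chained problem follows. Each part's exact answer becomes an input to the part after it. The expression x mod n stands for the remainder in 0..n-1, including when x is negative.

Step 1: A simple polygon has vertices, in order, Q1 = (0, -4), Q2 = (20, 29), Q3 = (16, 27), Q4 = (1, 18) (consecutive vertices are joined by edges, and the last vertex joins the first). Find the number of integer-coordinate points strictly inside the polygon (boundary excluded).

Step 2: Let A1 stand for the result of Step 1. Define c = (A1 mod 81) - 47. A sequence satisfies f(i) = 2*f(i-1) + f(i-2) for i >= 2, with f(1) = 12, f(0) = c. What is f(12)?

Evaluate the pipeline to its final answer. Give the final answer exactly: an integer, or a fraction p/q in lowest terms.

137615

Step 1: cross terms: (0*29 - 20*-4)=80, (20*27 - 16*29)=76, (16*18 - 1*27)=261, (1*-4 - 0*18)=-4; twice the area = |413| = 413; area = 413/2; boundary points = 1 + 2 + 3 + 1 = 7; strictly interior points = area - boundary/2 + 1 = 204; answer 204
Step 2: A1 = 204; c = -5; f(2) = 2*(12) + 1*(-5) = 19; iterating: f(2)=19, f(3)=50, f(4)=119, f(5)=288, f(6)=695, f(7)=1678, f(8)=4051, f(9)=9780, f(10)=23611, f(11)=57002, f(12)=137615; answer 137615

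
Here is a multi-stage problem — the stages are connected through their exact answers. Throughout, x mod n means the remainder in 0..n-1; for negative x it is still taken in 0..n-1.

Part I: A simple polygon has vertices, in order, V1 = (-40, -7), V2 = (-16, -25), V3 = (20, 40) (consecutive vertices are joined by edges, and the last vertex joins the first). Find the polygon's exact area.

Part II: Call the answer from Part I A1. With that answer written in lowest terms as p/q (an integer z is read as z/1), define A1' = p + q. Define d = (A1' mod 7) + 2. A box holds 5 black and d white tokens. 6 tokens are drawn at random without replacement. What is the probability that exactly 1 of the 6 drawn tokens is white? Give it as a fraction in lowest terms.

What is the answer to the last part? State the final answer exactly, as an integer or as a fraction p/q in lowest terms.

Part I: cross terms: (-40*-25 - -16*-7)=888, (-16*40 - 20*-25)=-140, (20*-7 - -40*40)=1460; twice the area = |2208| = 2208; area = 1104; answer 1104
Part II: A1 = 1104; threaded value p + q = 1105; d = 8; total draws C(13,6) = 1716; favorable C(8,1)*C(5,5) = 8; P = 2/429; answer 2/429

2/429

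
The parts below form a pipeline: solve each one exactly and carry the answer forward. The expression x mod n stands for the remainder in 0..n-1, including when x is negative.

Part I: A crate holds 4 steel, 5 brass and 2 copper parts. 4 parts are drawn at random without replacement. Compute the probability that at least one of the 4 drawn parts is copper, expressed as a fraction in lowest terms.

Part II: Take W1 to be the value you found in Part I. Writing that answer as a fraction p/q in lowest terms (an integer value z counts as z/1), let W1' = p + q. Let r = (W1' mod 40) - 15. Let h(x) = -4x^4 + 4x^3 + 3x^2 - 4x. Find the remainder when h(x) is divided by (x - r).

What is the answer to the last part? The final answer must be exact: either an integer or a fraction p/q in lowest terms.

Part I: total draws C(11,4) = 330; complement C(9,4) = 126; favorable 330 - 126 = 204; P = 34/55; answer 34/55
Part II: W1 = 34/55; threaded value p + q = 89; r = -6; remainder = value at the root: -4*(-6)^4 + 4*(-6)^3 + 3*(-6)^2 - 4*(-6)^1 = (-5184) + (-864) + (108) + (24) = -5916; answer -5916

-5916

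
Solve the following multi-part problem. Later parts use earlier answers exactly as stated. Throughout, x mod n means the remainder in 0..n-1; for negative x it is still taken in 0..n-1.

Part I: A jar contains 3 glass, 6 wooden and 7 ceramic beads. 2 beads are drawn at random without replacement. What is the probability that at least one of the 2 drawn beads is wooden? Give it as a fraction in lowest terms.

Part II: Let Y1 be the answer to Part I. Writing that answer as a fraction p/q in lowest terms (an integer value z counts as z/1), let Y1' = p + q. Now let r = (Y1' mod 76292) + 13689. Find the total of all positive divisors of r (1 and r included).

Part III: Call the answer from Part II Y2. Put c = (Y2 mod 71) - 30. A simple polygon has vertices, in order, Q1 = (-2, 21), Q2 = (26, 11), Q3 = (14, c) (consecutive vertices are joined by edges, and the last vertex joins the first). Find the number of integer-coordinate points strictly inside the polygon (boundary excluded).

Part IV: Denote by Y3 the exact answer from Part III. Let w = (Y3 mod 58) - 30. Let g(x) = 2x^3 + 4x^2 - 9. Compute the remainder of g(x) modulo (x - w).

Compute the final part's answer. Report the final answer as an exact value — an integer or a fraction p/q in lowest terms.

341

Part I: total draws C(16,2) = 120; complement C(10,2) = 45; favorable 120 - 45 = 75; P = 5/8; answer 5/8
Part II: Y1 = 5/8; threaded value p + q = 13; r = 13702; 13702 = 2 * 13 * 17 * 31; sigma = (1 + 2) * (1 + 13) * (1 + 17) * (1 + 31) = 3 * 14 * 18 * 32 = 24192; answer 24192
Part III: Y2 = 24192; c = 22; cross terms: (-2*11 - 26*21)=-568, (26*22 - 14*11)=418, (14*21 - -2*22)=338; twice the area = |188| = 188; area = 94; boundary points = 2 + 1 + 1 = 4; strictly interior points = area - boundary/2 + 1 = 93; answer 93
Part IV: Y3 = 93; w = 5; remainder = value at the root: 2*(5)^3 + 4*(5)^2 - 9 = (250) + (100) + (-9) = 341; answer 341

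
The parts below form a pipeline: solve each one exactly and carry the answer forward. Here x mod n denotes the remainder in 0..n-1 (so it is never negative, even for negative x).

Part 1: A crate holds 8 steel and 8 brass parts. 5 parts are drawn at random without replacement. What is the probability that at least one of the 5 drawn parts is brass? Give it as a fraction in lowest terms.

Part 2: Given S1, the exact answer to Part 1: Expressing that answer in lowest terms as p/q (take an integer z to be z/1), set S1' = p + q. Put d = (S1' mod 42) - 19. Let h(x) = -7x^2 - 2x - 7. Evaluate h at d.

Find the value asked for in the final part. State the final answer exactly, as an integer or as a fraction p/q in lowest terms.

-727

Part 1: total draws C(16,5) = 4368; complement C(8,5) = 56; favorable 4368 - 56 = 4312; P = 77/78; answer 77/78
Part 2: S1 = 77/78; threaded value p + q = 155; d = 10; -7*(10)^2 - 2*(10)^1 - 7 = (-700) + (-20) + (-7) = -727; answer -727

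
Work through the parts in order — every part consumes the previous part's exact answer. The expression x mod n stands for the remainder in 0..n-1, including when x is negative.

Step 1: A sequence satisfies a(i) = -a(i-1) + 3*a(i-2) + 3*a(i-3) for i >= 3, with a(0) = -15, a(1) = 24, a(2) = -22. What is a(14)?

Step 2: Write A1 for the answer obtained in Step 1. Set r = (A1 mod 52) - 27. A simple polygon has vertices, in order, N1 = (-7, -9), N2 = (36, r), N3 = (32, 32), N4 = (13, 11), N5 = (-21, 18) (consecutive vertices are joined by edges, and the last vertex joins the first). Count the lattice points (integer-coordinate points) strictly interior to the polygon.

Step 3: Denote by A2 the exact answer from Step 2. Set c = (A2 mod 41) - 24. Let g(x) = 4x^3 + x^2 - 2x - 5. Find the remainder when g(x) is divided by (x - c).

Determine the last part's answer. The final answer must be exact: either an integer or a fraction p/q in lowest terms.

Step 1: a(3) = -1*(-22) + 3*(24) + 3*(-15) = 49; iterating: a(3)=49, a(4)=-43, a(5)=124, a(6)=-106, a(7)=349, a(8)=-295, a(9)=1024, a(10)=-862, a(11)=3049, a(12)=-2563, a(13)=9124, a(14)=-7666; answer -7666
Step 2: A1 = -7666; r = 3; cross terms: (-7*3 - 36*-9)=303, (36*32 - 32*3)=1056, (32*11 - 13*32)=-64, (13*18 - -21*11)=465, (-21*-9 - -7*18)=315; twice the area = |2075| = 2075; area = 2075/2; boundary points = 1 + 1 + 1 + 1 + 1 = 5; strictly interior points = area - boundary/2 + 1 = 1036; answer 1036
Step 3: A2 = 1036; c = -13; remainder = value at the root: 4*(-13)^3 + 1*(-13)^2 - 2*(-13)^1 - 5 = (-8788) + (169) + (26) + (-5) = -8598; answer -8598

-8598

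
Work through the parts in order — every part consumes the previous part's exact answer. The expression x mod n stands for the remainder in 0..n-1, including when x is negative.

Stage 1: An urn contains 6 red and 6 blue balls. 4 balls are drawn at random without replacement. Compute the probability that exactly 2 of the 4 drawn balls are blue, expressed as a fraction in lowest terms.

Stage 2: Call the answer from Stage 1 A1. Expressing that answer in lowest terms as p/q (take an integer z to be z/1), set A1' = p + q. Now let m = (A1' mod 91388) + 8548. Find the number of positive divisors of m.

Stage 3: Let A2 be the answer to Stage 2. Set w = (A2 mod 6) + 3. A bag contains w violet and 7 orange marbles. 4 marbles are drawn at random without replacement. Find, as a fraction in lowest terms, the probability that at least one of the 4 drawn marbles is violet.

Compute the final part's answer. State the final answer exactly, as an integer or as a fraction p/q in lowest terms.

Stage 1: total draws C(12,4) = 495; favorable C(6,2)*C(6,2) = 225; P = 5/11; answer 5/11
Stage 2: A1 = 5/11; threaded value p + q = 16; m = 8564; 8564 = 2^2 * 2141; number of divisors = (2+1) * (1+1) = 6; answer 6
Stage 3: A2 = 6; w = 3; total draws C(10,4) = 210; complement C(7,4) = 35; favorable 210 - 35 = 175; P = 5/6; answer 5/6

5/6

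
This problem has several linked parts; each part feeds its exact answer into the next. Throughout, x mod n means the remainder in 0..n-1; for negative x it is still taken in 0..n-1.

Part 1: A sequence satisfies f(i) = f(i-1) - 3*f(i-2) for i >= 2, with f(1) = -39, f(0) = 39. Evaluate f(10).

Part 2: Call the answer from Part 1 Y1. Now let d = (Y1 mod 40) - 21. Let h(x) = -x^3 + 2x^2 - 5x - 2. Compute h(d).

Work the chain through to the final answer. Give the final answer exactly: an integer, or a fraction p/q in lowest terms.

2074

Part 1: f(2) = 1*(-39) - 3*(39) = -156; iterating: f(2)=-156, f(3)=-39, f(4)=429, f(5)=546, f(6)=-741, f(7)=-2379, f(8)=-156, f(9)=6981, f(10)=7449; answer 7449
Part 2: Y1 = 7449; d = -12; -1*(-12)^3 + 2*(-12)^2 - 5*(-12)^1 - 2 = (1728) + (288) + (60) + (-2) = 2074; answer 2074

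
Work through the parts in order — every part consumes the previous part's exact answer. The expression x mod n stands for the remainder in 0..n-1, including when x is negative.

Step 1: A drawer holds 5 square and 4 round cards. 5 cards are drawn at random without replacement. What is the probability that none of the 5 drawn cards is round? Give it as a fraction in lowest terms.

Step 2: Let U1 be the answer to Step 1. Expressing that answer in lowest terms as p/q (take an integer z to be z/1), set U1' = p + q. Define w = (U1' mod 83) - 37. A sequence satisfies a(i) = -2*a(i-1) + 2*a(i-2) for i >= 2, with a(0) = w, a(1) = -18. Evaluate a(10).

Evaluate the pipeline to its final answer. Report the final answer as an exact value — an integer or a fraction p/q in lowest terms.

154656

Step 1: total draws C(9,5) = 126; favorable C(5,5) = 1; P = 1/126; answer 1/126
Step 2: U1 = 1/126; threaded value p + q = 127; w = 7; a(2) = -2*(-18) + 2*(7) = 50; iterating: a(2)=50, a(3)=-136, a(4)=372, a(5)=-1016, a(6)=2776, a(7)=-7584, a(8)=20720, a(9)=-56608, a(10)=154656; answer 154656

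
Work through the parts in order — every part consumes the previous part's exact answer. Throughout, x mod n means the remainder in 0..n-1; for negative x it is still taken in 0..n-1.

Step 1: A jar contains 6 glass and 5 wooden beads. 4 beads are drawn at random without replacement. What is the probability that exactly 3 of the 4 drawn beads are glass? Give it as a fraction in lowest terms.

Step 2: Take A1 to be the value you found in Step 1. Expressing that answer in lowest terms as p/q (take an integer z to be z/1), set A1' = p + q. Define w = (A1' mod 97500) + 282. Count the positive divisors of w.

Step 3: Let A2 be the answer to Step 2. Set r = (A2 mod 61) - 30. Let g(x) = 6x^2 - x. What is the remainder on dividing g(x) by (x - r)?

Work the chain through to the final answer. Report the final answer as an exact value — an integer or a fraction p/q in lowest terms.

3480

Step 1: total draws C(11,4) = 330; favorable C(6,3)*C(5,1) = 100; P = 10/33; answer 10/33
Step 2: A1 = 10/33; threaded value p + q = 43; w = 325; 325 = 5^2 * 13; number of divisors = (2+1) * (1+1) = 6; answer 6
Step 3: A2 = 6; r = -24; remainder = value at the root: 6*(-24)^2 - 1*(-24)^1 = (3456) + (24) = 3480; answer 3480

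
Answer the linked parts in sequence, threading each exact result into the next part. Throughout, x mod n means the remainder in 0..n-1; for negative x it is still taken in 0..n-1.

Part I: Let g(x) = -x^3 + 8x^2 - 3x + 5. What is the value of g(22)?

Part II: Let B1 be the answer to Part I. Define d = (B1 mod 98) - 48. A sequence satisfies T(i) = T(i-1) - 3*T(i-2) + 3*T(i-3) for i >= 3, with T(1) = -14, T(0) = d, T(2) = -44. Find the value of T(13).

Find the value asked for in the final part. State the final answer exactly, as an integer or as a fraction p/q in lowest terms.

11452

Part I: -1*(22)^3 + 8*(22)^2 - 3*(22)^1 + 5 = (-10648) + (3872) + (-66) + (5) = -6837; answer -6837
Part II: B1 = -6837; d = -25; T(3) = 1*(-44) - 3*(-14) + 3*(-25) = -77; iterating: T(3)=-77, T(4)=13, T(5)=112, T(6)=-158, T(7)=-455, T(8)=355, T(9)=1246, T(10)=-1184, T(11)=-3857, T(12)=3433, T(13)=11452; answer 11452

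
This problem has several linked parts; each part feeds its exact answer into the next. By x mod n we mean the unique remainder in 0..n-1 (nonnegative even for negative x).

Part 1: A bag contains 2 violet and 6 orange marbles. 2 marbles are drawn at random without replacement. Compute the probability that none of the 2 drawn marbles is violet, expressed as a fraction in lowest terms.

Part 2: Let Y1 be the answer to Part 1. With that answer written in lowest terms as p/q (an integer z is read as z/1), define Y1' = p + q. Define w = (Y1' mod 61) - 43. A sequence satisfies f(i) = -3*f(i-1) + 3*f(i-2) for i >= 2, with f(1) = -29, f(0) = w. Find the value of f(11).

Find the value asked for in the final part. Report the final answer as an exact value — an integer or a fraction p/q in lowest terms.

-14721183

Part 1: total draws C(8,2) = 28; favorable C(6,2) = 15; P = 15/28; answer 15/28
Part 2: Y1 = 15/28; threaded value p + q = 43; w = 0; f(2) = -3*(-29) + 3*(0) = 87; iterating: f(2)=87, f(3)=-348, f(4)=1305, f(5)=-4959, f(6)=18792, f(7)=-71253, f(8)=270135, f(9)=-1024164, f(10)=3882897, f(11)=-14721183; answer -14721183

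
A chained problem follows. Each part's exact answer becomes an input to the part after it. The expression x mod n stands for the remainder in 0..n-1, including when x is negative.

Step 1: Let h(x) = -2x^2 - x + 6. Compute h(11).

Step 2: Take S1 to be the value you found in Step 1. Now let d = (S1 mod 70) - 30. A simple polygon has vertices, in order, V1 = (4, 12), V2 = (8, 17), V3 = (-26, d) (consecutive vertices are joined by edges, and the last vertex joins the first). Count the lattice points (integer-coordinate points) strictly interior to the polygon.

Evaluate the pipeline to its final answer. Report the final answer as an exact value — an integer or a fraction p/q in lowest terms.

55

Step 1: -2*(11)^2 - 1*(11)^1 + 6 = (-242) + (-11) + (6) = -247; answer -247
Step 2: S1 = -247; d = 3; cross terms: (4*17 - 8*12)=-28, (8*3 - -26*17)=466, (-26*12 - 4*3)=-324; twice the area = |114| = 114; area = 57; boundary points = 1 + 2 + 3 = 6; strictly interior points = area - boundary/2 + 1 = 55; answer 55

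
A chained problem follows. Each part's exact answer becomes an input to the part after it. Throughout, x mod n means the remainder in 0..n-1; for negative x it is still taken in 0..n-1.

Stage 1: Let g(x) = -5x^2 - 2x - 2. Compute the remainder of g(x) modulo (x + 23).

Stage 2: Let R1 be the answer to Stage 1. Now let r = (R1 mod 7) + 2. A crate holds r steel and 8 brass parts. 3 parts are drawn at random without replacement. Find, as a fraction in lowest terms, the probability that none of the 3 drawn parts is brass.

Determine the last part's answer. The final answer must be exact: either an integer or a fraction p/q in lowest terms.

5/143

Stage 1: remainder = value at the root: -5*(-23)^2 - 2*(-23)^1 - 2 = (-2645) + (46) + (-2) = -2601; answer -2601
Stage 2: R1 = -2601; r = 5; total draws C(13,3) = 286; favorable C(5,3) = 10; P = 5/143; answer 5/143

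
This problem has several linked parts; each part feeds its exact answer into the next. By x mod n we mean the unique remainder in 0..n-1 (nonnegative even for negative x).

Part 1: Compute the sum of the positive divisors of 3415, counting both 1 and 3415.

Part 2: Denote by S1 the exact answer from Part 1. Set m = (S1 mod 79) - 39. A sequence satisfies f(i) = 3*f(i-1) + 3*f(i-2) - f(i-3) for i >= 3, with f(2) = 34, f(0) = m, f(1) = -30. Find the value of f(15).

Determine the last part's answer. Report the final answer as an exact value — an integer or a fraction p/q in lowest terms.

55384656

Part 1: 3415 = 5 * 683; sigma = (1 + 5) * (1 + 683) = 6 * 684 = 4104; answer 4104
Part 2: S1 = 4104; m = 36; f(3) = 3*(34) + 3*(-30) - 1*(36) = -24; iterating: f(3)=-24, f(4)=60, f(5)=74, f(6)=426, f(7)=1440, f(8)=5524, f(9)=20466, f(10)=76530, f(11)=285464, f(12)=1065516, f(13)=3976410, f(14)=14840314, f(15)=55384656; answer 55384656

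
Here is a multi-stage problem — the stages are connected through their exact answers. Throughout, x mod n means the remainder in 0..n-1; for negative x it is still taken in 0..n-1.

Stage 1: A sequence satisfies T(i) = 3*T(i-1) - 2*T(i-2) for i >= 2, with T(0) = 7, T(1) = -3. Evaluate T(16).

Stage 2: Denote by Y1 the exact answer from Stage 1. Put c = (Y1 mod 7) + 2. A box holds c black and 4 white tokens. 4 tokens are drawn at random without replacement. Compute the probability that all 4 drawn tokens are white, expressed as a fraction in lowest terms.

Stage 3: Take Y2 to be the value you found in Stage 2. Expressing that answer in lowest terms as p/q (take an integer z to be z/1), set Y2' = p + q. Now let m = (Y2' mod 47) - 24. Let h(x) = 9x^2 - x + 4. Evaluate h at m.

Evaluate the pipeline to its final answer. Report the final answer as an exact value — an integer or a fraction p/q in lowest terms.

14

Stage 1: T(2) = 3*(-3) - 2*(7) = -23; iterating: T(2)=-23, T(3)=-63, T(4)=-143, T(5)=-303, T(6)=-623, T(7)=-1263, T(8)=-2543, T(9)=-5103, T(10)=-10223, T(11)=-20463, T(12)=-40943, T(13)=-81903, T(14)=-163823, T(15)=-327663, T(16)=-655343; answer -655343
Stage 2: Y1 = -655343; c = 6; total draws C(10,4) = 210; favorable C(4,4) = 1; P = 1/210; answer 1/210
Stage 3: Y2 = 1/210; threaded value p + q = 211; m = -1; 9*(-1)^2 - 1*(-1)^1 + 4 = (9) + (1) + (4) = 14; answer 14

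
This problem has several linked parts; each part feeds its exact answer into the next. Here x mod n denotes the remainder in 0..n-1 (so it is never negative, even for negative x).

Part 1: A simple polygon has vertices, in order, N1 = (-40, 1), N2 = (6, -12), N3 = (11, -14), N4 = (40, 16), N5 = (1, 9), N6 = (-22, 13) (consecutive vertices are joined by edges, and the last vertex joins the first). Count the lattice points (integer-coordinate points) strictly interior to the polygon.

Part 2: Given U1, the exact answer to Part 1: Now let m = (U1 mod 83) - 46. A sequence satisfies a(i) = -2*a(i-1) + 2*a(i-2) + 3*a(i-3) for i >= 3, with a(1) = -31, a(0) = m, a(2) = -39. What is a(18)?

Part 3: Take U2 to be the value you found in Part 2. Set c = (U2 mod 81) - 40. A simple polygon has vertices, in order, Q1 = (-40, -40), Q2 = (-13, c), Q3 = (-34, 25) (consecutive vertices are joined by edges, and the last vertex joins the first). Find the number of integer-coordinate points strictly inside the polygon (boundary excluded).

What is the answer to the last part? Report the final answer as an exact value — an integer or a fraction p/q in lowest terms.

Part 1: cross terms: (-40*-12 - 6*1)=474, (6*-14 - 11*-12)=48, (11*16 - 40*-14)=736, (40*9 - 1*16)=344, (1*13 - -22*9)=211, (-22*1 - -40*13)=498; twice the area = |2311| = 2311; area = 2311/2; boundary points = 1 + 1 + 1 + 1 + 1 + 6 = 11; strictly interior points = area - boundary/2 + 1 = 1151; answer 1151
Part 2: U1 = 1151; m = 26; a(3) = -2*(-39) + 2*(-31) + 3*(26) = 94; iterating: a(3)=94, a(4)=-359, a(5)=789, a(6)=-2014, a(7)=4529, a(8)=-10719, a(9)=24454, a(10)=-56759, a(11)=130269, a(12)=-300694, a(13)=691649, a(14)=-1593879, a(15)=3668974, a(16)=-8450759, a(17)=19457829, a(18)=-44810254; answer -44810254
Part 3: U2 = -44810254; c = 40; cross terms: (-40*40 - -13*-40)=-2120, (-13*25 - -34*40)=1035, (-34*-40 - -40*25)=2360; twice the area = |1275| = 1275; area = 1275/2; boundary points = 1 + 3 + 1 = 5; strictly interior points = area - boundary/2 + 1 = 636; answer 636

636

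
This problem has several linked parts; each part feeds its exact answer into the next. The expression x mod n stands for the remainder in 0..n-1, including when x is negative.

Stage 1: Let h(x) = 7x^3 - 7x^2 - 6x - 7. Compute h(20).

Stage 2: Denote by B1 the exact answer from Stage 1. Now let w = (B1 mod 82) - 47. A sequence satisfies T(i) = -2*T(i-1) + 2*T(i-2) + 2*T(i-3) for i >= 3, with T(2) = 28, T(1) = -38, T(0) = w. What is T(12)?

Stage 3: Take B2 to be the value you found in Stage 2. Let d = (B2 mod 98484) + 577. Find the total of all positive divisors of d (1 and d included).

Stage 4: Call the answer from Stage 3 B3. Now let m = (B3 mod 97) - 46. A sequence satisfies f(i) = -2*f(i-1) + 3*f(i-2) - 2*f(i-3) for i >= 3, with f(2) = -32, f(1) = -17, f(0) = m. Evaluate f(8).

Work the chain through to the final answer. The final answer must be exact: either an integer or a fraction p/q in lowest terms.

Stage 1: 7*(20)^3 - 7*(20)^2 - 6*(20)^1 - 7 = (56000) + (-2800) + (-120) + (-7) = 53073; answer 53073
Stage 2: B1 = 53073; w = -28; T(3) = -2*(28) + 2*(-38) + 2*(-28) = -188; iterating: T(3)=-188, T(4)=356, T(5)=-1032, T(6)=2400, T(7)=-6152, T(8)=15040, T(9)=-37584, T(10)=92944, T(11)=-230976, T(12)=572672; answer 572672
Stage 3: B2 = 572672; d = 80829; 80829 = 3^2 * 7 * 1283; sigma = (1 + 3 + 9) * (1 + 7) * (1 + 1283) = 13 * 8 * 1284 = 133536; answer 133536
Stage 4: B3 = 133536; m = 18; f(3) = -2*(-32) + 3*(-17) - 2*(18) = -23; iterating: f(3)=-23, f(4)=-16, f(5)=27, f(6)=-56, f(7)=225, f(8)=-672; answer -672

-672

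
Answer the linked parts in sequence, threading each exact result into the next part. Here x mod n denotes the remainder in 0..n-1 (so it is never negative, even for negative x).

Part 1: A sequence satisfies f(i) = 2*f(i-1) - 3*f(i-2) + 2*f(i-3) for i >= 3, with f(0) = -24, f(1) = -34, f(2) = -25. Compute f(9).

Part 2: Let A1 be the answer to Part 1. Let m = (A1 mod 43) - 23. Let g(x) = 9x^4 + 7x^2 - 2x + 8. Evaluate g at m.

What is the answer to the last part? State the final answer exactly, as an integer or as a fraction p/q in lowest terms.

Part 1: f(3) = 2*(-25) - 3*(-34) + 2*(-24) = 4; iterating: f(3)=4, f(4)=15, f(5)=-32, f(6)=-101, f(7)=-76, f(8)=87, f(9)=200; answer 200
Part 2: A1 = 200; m = 5; 9*(5)^4 + 7*(5)^2 - 2*(5)^1 + 8 = (5625) + (175) + (-10) + (8) = 5798; answer 5798

5798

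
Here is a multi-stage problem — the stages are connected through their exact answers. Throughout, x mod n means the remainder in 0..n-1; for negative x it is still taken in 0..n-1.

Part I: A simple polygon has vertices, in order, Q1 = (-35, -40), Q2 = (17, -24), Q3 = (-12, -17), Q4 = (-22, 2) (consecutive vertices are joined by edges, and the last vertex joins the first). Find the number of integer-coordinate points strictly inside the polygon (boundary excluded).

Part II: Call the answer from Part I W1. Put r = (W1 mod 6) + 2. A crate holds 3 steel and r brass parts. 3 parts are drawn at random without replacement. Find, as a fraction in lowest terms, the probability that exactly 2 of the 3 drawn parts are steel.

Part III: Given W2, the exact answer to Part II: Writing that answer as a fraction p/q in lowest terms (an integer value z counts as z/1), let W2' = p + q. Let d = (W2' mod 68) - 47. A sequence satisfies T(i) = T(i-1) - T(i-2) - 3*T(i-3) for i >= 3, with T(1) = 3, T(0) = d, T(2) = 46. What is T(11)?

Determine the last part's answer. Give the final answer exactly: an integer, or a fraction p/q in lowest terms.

-1207

Part I: cross terms: (-35*-24 - 17*-40)=1520, (17*-17 - -12*-24)=-577, (-12*2 - -22*-17)=-398, (-22*-40 - -35*2)=950; twice the area = |1495| = 1495; area = 1495/2; boundary points = 4 + 1 + 1 + 1 = 7; strictly interior points = area - boundary/2 + 1 = 745; answer 745
Part II: W1 = 745; r = 3; total draws C(6,3) = 20; favorable C(3,2)*C(3,1) = 9; P = 9/20; answer 9/20
Part III: W2 = 9/20; threaded value p + q = 29; d = -18; T(3) = 1*(46) - 1*(3) - 3*(-18) = 97; iterating: T(3)=97, T(4)=42, T(5)=-193, T(6)=-526, T(7)=-459, T(8)=646, T(9)=2683, T(10)=3414, T(11)=-1207; answer -1207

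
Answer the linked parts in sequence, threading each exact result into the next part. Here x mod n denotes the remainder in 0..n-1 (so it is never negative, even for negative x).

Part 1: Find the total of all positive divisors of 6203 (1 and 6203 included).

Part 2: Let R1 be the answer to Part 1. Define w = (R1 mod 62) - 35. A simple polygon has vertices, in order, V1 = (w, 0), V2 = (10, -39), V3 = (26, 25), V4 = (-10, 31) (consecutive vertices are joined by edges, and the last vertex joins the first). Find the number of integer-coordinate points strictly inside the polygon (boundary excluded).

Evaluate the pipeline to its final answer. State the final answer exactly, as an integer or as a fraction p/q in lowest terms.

2234

Part 1: 6203 is prime, so its only divisors are 1 and 6203; sigma = 1 + 6203 = 6204; answer 6204
Part 2: R1 = 6204; w = -31; cross terms: (-31*-39 - 10*0)=1209, (10*25 - 26*-39)=1264, (26*31 - -10*25)=1056, (-10*0 - -31*31)=961; twice the area = |4490| = 4490; area = 2245; boundary points = 1 + 16 + 6 + 1 = 24; strictly interior points = area - boundary/2 + 1 = 2234; answer 2234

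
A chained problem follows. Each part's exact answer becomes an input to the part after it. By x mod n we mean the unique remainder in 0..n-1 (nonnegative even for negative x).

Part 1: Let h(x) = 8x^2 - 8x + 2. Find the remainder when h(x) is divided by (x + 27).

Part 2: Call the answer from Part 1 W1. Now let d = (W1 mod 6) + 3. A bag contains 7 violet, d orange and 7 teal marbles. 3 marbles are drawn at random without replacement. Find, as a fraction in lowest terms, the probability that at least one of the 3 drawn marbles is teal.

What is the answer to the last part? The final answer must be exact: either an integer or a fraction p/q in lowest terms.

749/969

Part 1: remainder = value at the root: 8*(-27)^2 - 8*(-27)^1 + 2 = (5832) + (216) + (2) = 6050; answer 6050
Part 2: W1 = 6050; d = 5; total draws C(19,3) = 969; complement C(12,3) = 220; favorable 969 - 220 = 749; P = 749/969; answer 749/969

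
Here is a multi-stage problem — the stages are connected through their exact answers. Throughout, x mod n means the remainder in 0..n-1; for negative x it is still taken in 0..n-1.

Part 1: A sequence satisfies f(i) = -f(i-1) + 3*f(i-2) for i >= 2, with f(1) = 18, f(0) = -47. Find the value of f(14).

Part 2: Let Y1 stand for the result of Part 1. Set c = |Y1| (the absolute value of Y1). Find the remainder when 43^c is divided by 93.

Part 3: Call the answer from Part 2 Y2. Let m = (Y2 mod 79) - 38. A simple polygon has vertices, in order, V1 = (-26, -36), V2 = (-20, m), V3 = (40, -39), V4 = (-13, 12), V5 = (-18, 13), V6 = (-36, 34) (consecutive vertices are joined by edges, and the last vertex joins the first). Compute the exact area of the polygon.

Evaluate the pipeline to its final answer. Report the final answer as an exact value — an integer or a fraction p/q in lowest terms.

Part 1: f(2) = -1*(18) + 3*(-47) = -159; iterating: f(2)=-159, f(3)=213, f(4)=-690, f(5)=1329, f(6)=-3399, f(7)=7386, f(8)=-17583, f(9)=39741, f(10)=-92490, f(11)=211713, f(12)=-489183, f(13)=1124322, f(14)=-2591871; answer -2591871
Part 2: Y1 = -2591871; c = 2591871; squarings mod 93: 43^1=43, 43^2=82, 43^4=28, 43^8=40, 43^16=19, 43^32=82, 43^64=28, 43^128=40, 43^256=19, 43^512=82, 43^1024=28, 43^2048=40, 43^4096=19, 43^8192=82, 43^16384=28, 43^32768=40, 43^65536=19, 43^131072=82, 43^262144=28, 43^524288=40, 43^1048576=19, 43^2097152=82; 43^2591871 = 43^1 * 43^2 * 43^4 * 43^8 * 43^16 * 43^32 * 43^64 * 43^1024 * 43^2048 * 43^32768 * 43^65536 * 43^131072 * 43^262144 * 43^2097152 = 91 (mod 93); answer 91
Part 3: Y2 = 91; m = -26; cross terms: (-26*-26 - -20*-36)=-44, (-20*-39 - 40*-26)=1820, (40*12 - -13*-39)=-27, (-13*13 - -18*12)=47, (-18*34 - -36*13)=-144, (-36*-36 - -26*34)=2180; twice the area = |3832| = 3832; area = 1916; answer 1916

1916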